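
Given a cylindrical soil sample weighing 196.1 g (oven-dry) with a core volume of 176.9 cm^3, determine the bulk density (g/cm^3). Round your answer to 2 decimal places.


Step 1: Identify the formula: BD = dry mass / volume
Step 2: Substitute values: BD = 196.1 / 176.9
Step 3: BD = 1.11 g/cm^3

1.11


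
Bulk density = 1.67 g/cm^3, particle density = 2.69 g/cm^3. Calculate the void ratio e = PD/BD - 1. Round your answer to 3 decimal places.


Step 1: e = PD / BD - 1
Step 2: e = 2.69 / 1.67 - 1
Step 3: e = 1.61078 - 1
Step 4: e = 0.611

0.611


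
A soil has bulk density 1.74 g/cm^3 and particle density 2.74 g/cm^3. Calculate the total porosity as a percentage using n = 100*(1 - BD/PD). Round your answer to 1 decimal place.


Step 1: Formula: n = 100 * (1 - BD / PD)
Step 2: n = 100 * (1 - 1.74 / 2.74)
Step 3: n = 100 * (1 - 0.63504)
Step 4: n = 36.5%

36.5


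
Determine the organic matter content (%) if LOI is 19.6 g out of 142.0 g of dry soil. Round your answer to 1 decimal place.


Step 1: OM% = 100 * LOI / sample mass
Step 2: OM = 100 * 19.6 / 142.0
Step 3: OM = 13.8%

13.8


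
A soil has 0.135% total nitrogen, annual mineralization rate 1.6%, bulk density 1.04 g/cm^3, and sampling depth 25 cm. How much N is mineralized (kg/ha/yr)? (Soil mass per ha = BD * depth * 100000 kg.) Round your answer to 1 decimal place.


Step 1: Soil mass per ha = BD * depth * 100000 = 1.04 * 25 * 100000 = 2600000 kg
Step 2: Total N pool = soil mass * N%/100 = 2600000 * 0.135/100 = 3510.0 kg/ha
Step 3: N mineralized = N pool * rate%/100 = 3510.0 * 1.6/100 = 56.2 kg/ha/yr

56.2


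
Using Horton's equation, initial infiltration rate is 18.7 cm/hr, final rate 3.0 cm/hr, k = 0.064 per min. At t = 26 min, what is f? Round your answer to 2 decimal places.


Step 1: f = fc + (f0 - fc) * exp(-k * t)
Step 2: exp(-0.064 * 26) = 0.18938
Step 3: f = 3.0 + (18.7 - 3.0) * 0.18938
Step 4: f = 3.0 + 15.7 * 0.18938
Step 5: f = 5.97 cm/hr

5.97


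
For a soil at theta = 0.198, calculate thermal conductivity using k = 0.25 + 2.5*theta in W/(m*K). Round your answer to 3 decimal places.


Step 1: k = 0.25 + 2.5 * theta
Step 2: k = 0.25 + 2.5 * 0.198
Step 3: k = 0.25 + 0.495
Step 4: k = 0.745 W/(m*K)

0.745


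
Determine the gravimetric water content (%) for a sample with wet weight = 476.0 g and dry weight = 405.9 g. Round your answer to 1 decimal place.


Step 1: Water mass = wet - dry = 476.0 - 405.9 = 70.1 g
Step 2: w = 100 * water mass / dry mass
Step 3: w = 100 * 70.1 / 405.9 = 17.3%

17.3


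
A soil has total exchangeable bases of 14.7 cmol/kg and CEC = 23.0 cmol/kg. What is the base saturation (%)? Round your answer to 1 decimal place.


Step 1: BS = 100 * (sum of bases) / CEC
Step 2: BS = 100 * 14.7 / 23.0
Step 3: BS = 63.9%

63.9


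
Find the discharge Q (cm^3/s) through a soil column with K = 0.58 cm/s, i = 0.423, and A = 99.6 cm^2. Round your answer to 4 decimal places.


Step 1: Apply Darcy's law: Q = K * i * A
Step 2: Q = 0.58 * 0.423 * 99.6
Step 3: Q = 24.4359 cm^3/s

24.4359


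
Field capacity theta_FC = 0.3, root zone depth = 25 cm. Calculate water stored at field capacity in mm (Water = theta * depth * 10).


Step 1: Water (mm) = theta_FC * depth (cm) * 10
Step 2: Water = 0.3 * 25 * 10
Step 3: Water = 75.0 mm

75.0


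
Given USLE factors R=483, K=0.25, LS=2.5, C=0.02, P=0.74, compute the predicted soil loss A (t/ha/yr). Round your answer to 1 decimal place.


Step 1: A = R * K * LS * C * P
Step 2: R * K = 483 * 0.25 = 120.75
Step 3: (R*K) * LS = 120.75 * 2.5 = 301.875
Step 4: * C * P = 301.875 * 0.02 * 0.74 = 4.5
Step 5: A = 4.5 t/(ha*yr)

4.5


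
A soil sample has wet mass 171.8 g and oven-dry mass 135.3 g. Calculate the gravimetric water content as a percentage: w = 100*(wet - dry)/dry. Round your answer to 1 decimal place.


Step 1: Water mass = wet - dry = 171.8 - 135.3 = 36.5 g
Step 2: w = 100 * water mass / dry mass
Step 3: w = 100 * 36.5 / 135.3 = 27.0%

27.0


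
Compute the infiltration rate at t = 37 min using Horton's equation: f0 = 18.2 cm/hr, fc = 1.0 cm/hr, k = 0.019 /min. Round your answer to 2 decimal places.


Step 1: f = fc + (f0 - fc) * exp(-k * t)
Step 2: exp(-0.019 * 37) = 0.495098
Step 3: f = 1.0 + (18.2 - 1.0) * 0.495098
Step 4: f = 1.0 + 17.2 * 0.495098
Step 5: f = 9.52 cm/hr

9.52


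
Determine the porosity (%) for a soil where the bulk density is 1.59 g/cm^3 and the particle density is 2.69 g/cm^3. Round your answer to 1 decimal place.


Step 1: Formula: n = 100 * (1 - BD / PD)
Step 2: n = 100 * (1 - 1.59 / 2.69)
Step 3: n = 100 * (1 - 0.59108)
Step 4: n = 40.9%

40.9


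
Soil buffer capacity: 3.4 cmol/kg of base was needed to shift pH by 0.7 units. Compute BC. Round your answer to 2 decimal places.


Step 1: BC = change in base / change in pH
Step 2: BC = 3.4 / 0.7
Step 3: BC = 4.86 cmol/(kg*pH unit)

4.86


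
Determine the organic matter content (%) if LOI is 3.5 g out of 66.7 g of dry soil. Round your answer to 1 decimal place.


Step 1: OM% = 100 * LOI / sample mass
Step 2: OM = 100 * 3.5 / 66.7
Step 3: OM = 5.2%

5.2


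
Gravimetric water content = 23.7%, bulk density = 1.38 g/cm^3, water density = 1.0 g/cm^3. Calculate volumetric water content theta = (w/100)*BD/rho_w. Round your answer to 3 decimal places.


Step 1: theta = (w / 100) * BD / rho_w
Step 2: theta = (23.7 / 100) * 1.38 / 1.0
Step 3: theta = 0.237 * 1.38
Step 4: theta = 0.327

0.327


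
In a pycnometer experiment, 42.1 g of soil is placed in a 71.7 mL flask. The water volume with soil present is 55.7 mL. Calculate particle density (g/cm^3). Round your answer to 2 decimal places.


Step 1: Volume of solids = flask volume - water volume with soil
Step 2: V_solids = 71.7 - 55.7 = 16.0 mL
Step 3: Particle density = mass / V_solids = 42.1 / 16.0 = 2.63 g/cm^3

2.63


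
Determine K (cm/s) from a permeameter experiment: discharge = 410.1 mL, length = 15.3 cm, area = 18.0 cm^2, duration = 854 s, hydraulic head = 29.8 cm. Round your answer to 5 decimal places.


Step 1: K = Q * L / (A * t * h)
Step 2: Numerator = 410.1 * 15.3 = 6274.53
Step 3: Denominator = 18.0 * 854 * 29.8 = 458085.6
Step 4: K = 6274.53 / 458085.6 = 0.0137 cm/s

0.0137


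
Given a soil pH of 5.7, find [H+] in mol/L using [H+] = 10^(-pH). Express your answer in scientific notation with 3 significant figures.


Step 1: [H+] = 10^(-pH)
Step 2: [H+] = 10^(-5.7)
Step 3: [H+] = 2.00e-06 mol/L

2.00e-06


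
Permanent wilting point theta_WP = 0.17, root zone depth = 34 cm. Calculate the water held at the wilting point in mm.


Step 1: Water (mm) = theta_WP * depth * 10
Step 2: Water = 0.17 * 34 * 10
Step 3: Water = 57.8 mm

57.8


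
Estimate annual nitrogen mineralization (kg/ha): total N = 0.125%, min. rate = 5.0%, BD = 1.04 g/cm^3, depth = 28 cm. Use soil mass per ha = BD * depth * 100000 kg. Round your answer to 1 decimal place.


Step 1: Soil mass per ha = BD * depth * 100000 = 1.04 * 28 * 100000 = 2912000 kg
Step 2: Total N pool = soil mass * N%/100 = 2912000 * 0.125/100 = 3640.0 kg/ha
Step 3: N mineralized = N pool * rate%/100 = 3640.0 * 5.0/100 = 182.0 kg/ha/yr

182.0


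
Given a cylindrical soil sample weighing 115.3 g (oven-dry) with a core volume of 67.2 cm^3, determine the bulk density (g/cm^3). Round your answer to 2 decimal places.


Step 1: Identify the formula: BD = dry mass / volume
Step 2: Substitute values: BD = 115.3 / 67.2
Step 3: BD = 1.72 g/cm^3

1.72


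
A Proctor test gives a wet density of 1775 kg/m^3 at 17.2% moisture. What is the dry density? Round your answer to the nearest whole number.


Step 1: Dry density = wet density / (1 + w/100)
Step 2: Dry density = 1775 / (1 + 17.2/100)
Step 3: Dry density = 1775 / 1.172
Step 4: Dry density = 1515 kg/m^3

1515


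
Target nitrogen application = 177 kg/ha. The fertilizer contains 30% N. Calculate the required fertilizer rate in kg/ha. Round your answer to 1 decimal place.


Step 1: Fertilizer rate = target N / (N content / 100)
Step 2: Rate = 177 / (30 / 100)
Step 3: Rate = 177 / 0.3
Step 4: Rate = 590.0 kg/ha

590.0


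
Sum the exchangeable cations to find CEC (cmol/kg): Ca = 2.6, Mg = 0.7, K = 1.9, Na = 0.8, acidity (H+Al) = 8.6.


Step 1: CEC = Ca + Mg + K + Na + (H+Al)
Step 2: CEC = 2.6 + 0.7 + 1.9 + 0.8 + 8.6
Step 3: CEC = 14.6 cmol/kg

14.6


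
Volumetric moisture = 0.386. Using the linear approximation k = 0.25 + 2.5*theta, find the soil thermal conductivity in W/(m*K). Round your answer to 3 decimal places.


Step 1: k = 0.25 + 2.5 * theta
Step 2: k = 0.25 + 2.5 * 0.386
Step 3: k = 0.25 + 0.965
Step 4: k = 1.215 W/(m*K)

1.215


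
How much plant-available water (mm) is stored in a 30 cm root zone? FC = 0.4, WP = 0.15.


Step 1: Available water = (FC - WP) * depth * 10
Step 2: AW = (0.4 - 0.15) * 30 * 10
Step 3: AW = 0.25 * 30 * 10
Step 4: AW = 75.0 mm

75.0


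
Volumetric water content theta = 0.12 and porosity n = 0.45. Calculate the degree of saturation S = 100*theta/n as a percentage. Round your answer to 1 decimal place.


Step 1: S = 100 * theta_v / n
Step 2: S = 100 * 0.12 / 0.45
Step 3: S = 26.7%

26.7


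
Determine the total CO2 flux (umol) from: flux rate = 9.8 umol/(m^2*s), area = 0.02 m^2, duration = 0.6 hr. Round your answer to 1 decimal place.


Step 1: Convert time to seconds: 0.6 hr * 3600 = 2160.0 s
Step 2: Total = flux * area * time_s
Step 3: Total = 9.8 * 0.02 * 2160.0
Step 4: Total = 423.4 umol

423.4


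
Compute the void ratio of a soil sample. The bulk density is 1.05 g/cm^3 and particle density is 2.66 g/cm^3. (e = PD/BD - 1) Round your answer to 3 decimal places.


Step 1: e = PD / BD - 1
Step 2: e = 2.66 / 1.05 - 1
Step 3: e = 2.53333 - 1
Step 4: e = 1.533

1.533


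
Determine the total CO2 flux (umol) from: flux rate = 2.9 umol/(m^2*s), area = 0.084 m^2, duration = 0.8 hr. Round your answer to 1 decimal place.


Step 1: Convert time to seconds: 0.8 hr * 3600 = 2880.0 s
Step 2: Total = flux * area * time_s
Step 3: Total = 2.9 * 0.084 * 2880.0
Step 4: Total = 701.6 umol

701.6


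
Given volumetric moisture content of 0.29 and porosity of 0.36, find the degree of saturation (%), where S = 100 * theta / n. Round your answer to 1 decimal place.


Step 1: S = 100 * theta_v / n
Step 2: S = 100 * 0.29 / 0.36
Step 3: S = 80.6%

80.6


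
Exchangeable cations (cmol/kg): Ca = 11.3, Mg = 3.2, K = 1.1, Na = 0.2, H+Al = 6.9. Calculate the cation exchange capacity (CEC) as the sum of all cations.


Step 1: CEC = Ca + Mg + K + Na + (H+Al)
Step 2: CEC = 11.3 + 3.2 + 1.1 + 0.2 + 6.9
Step 3: CEC = 22.7 cmol/kg

22.7


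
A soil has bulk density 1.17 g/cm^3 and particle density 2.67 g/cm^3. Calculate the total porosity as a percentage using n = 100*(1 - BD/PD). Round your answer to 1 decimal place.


Step 1: Formula: n = 100 * (1 - BD / PD)
Step 2: n = 100 * (1 - 1.17 / 2.67)
Step 3: n = 100 * (1 - 0.4382)
Step 4: n = 56.2%

56.2


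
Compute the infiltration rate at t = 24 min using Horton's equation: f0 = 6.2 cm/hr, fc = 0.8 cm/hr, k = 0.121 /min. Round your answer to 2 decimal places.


Step 1: f = fc + (f0 - fc) * exp(-k * t)
Step 2: exp(-0.121 * 24) = 0.054804
Step 3: f = 0.8 + (6.2 - 0.8) * 0.054804
Step 4: f = 0.8 + 5.4 * 0.054804
Step 5: f = 1.1 cm/hr

1.1


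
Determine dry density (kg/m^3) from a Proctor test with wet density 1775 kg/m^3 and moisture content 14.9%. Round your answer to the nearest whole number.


Step 1: Dry density = wet density / (1 + w/100)
Step 2: Dry density = 1775 / (1 + 14.9/100)
Step 3: Dry density = 1775 / 1.149
Step 4: Dry density = 1545 kg/m^3

1545


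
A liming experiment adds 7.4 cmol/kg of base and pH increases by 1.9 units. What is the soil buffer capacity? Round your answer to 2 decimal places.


Step 1: BC = change in base / change in pH
Step 2: BC = 7.4 / 1.9
Step 3: BC = 3.89 cmol/(kg*pH unit)

3.89


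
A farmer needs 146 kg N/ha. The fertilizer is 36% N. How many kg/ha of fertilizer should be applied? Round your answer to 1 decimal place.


Step 1: Fertilizer rate = target N / (N content / 100)
Step 2: Rate = 146 / (36 / 100)
Step 3: Rate = 146 / 0.36
Step 4: Rate = 405.6 kg/ha

405.6


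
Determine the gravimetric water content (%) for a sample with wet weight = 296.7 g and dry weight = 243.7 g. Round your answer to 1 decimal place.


Step 1: Water mass = wet - dry = 296.7 - 243.7 = 53.0 g
Step 2: w = 100 * water mass / dry mass
Step 3: w = 100 * 53.0 / 243.7 = 21.7%

21.7


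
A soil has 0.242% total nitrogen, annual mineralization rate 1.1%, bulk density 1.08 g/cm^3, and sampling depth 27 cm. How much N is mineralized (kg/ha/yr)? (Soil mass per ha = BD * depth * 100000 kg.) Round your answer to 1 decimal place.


Step 1: Soil mass per ha = BD * depth * 100000 = 1.08 * 27 * 100000 = 2916000 kg
Step 2: Total N pool = soil mass * N%/100 = 2916000 * 0.242/100 = 7056.72 kg/ha
Step 3: N mineralized = N pool * rate%/100 = 7056.72 * 1.1/100 = 77.6 kg/ha/yr

77.6


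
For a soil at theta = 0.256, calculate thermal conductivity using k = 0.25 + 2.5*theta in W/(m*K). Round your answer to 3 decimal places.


Step 1: k = 0.25 + 2.5 * theta
Step 2: k = 0.25 + 2.5 * 0.256
Step 3: k = 0.25 + 0.64
Step 4: k = 0.89 W/(m*K)

0.89


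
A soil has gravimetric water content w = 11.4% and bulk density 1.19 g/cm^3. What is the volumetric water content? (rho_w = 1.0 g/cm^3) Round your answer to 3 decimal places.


Step 1: theta = (w / 100) * BD / rho_w
Step 2: theta = (11.4 / 100) * 1.19 / 1.0
Step 3: theta = 0.114 * 1.19
Step 4: theta = 0.136

0.136


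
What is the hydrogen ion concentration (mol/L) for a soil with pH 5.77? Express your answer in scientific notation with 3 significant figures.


Step 1: [H+] = 10^(-pH)
Step 2: [H+] = 10^(-5.77)
Step 3: [H+] = 1.70e-06 mol/L

1.70e-06


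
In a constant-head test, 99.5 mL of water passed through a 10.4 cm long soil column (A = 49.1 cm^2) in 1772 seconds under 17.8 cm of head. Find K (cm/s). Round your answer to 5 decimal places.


Step 1: K = Q * L / (A * t * h)
Step 2: Numerator = 99.5 * 10.4 = 1034.8
Step 3: Denominator = 49.1 * 1772 * 17.8 = 1548692.56
Step 4: K = 1034.8 / 1548692.56 = 0.00067 cm/s

0.00067


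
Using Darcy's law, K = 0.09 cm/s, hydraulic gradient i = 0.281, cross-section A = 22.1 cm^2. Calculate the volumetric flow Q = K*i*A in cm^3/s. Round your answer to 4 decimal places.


Step 1: Apply Darcy's law: Q = K * i * A
Step 2: Q = 0.09 * 0.281 * 22.1
Step 3: Q = 0.5589 cm^3/s

0.5589


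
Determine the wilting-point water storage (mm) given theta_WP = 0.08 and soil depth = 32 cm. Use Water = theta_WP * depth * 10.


Step 1: Water (mm) = theta_WP * depth * 10
Step 2: Water = 0.08 * 32 * 10
Step 3: Water = 25.6 mm

25.6


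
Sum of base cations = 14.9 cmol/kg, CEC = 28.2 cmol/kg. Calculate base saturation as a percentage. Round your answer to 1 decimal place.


Step 1: BS = 100 * (sum of bases) / CEC
Step 2: BS = 100 * 14.9 / 28.2
Step 3: BS = 52.8%

52.8


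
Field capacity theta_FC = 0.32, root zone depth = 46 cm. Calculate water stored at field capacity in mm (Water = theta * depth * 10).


Step 1: Water (mm) = theta_FC * depth (cm) * 10
Step 2: Water = 0.32 * 46 * 10
Step 3: Water = 147.2 mm

147.2


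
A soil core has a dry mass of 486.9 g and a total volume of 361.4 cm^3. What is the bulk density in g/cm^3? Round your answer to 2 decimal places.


Step 1: Identify the formula: BD = dry mass / volume
Step 2: Substitute values: BD = 486.9 / 361.4
Step 3: BD = 1.35 g/cm^3

1.35


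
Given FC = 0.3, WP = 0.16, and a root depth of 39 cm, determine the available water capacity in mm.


Step 1: Available water = (FC - WP) * depth * 10
Step 2: AW = (0.3 - 0.16) * 39 * 10
Step 3: AW = 0.14 * 39 * 10
Step 4: AW = 54.6 mm

54.6


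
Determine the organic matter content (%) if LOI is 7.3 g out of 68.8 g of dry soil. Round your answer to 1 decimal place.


Step 1: OM% = 100 * LOI / sample mass
Step 2: OM = 100 * 7.3 / 68.8
Step 3: OM = 10.6%

10.6


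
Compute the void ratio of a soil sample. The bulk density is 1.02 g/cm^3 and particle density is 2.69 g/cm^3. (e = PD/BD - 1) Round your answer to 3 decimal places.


Step 1: e = PD / BD - 1
Step 2: e = 2.69 / 1.02 - 1
Step 3: e = 2.63725 - 1
Step 4: e = 1.637

1.637


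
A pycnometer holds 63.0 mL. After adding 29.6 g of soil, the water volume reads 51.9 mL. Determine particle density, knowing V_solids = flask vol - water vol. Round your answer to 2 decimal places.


Step 1: Volume of solids = flask volume - water volume with soil
Step 2: V_solids = 63.0 - 51.9 = 11.1 mL
Step 3: Particle density = mass / V_solids = 29.6 / 11.1 = 2.67 g/cm^3

2.67


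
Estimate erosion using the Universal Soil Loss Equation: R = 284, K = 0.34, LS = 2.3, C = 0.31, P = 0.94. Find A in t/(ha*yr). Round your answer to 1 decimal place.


Step 1: A = R * K * LS * C * P
Step 2: R * K = 284 * 0.34 = 96.56
Step 3: (R*K) * LS = 96.56 * 2.3 = 222.088
Step 4: * C * P = 222.088 * 0.31 * 0.94 = 64.7
Step 5: A = 64.7 t/(ha*yr)

64.7


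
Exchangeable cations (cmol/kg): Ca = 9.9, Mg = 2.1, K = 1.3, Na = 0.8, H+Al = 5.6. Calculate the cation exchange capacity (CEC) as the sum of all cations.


Step 1: CEC = Ca + Mg + K + Na + (H+Al)
Step 2: CEC = 9.9 + 2.1 + 1.3 + 0.8 + 5.6
Step 3: CEC = 19.7 cmol/kg

19.7


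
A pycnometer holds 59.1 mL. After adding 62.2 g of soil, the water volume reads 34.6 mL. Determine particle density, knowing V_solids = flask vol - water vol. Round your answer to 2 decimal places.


Step 1: Volume of solids = flask volume - water volume with soil
Step 2: V_solids = 59.1 - 34.6 = 24.5 mL
Step 3: Particle density = mass / V_solids = 62.2 / 24.5 = 2.54 g/cm^3

2.54


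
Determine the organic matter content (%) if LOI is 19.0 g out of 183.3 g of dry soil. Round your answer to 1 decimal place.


Step 1: OM% = 100 * LOI / sample mass
Step 2: OM = 100 * 19.0 / 183.3
Step 3: OM = 10.4%

10.4


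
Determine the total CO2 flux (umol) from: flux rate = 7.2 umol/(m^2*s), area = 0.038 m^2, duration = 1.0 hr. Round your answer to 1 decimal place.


Step 1: Convert time to seconds: 1.0 hr * 3600 = 3600.0 s
Step 2: Total = flux * area * time_s
Step 3: Total = 7.2 * 0.038 * 3600.0
Step 4: Total = 985.0 umol

985.0


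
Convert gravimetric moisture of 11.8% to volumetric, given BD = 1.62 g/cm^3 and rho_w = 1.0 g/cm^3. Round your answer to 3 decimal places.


Step 1: theta = (w / 100) * BD / rho_w
Step 2: theta = (11.8 / 100) * 1.62 / 1.0
Step 3: theta = 0.118 * 1.62
Step 4: theta = 0.191

0.191


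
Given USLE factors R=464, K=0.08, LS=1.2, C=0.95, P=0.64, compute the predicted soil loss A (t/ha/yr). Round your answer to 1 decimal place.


Step 1: A = R * K * LS * C * P
Step 2: R * K = 464 * 0.08 = 37.12
Step 3: (R*K) * LS = 37.12 * 1.2 = 44.544
Step 4: * C * P = 44.544 * 0.95 * 0.64 = 27.1
Step 5: A = 27.1 t/(ha*yr)

27.1


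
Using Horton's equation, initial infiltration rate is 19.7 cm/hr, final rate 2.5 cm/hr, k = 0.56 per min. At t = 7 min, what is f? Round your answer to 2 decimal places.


Step 1: f = fc + (f0 - fc) * exp(-k * t)
Step 2: exp(-0.56 * 7) = 0.019841
Step 3: f = 2.5 + (19.7 - 2.5) * 0.019841
Step 4: f = 2.5 + 17.2 * 0.019841
Step 5: f = 2.84 cm/hr

2.84


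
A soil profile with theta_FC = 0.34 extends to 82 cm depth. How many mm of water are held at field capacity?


Step 1: Water (mm) = theta_FC * depth (cm) * 10
Step 2: Water = 0.34 * 82 * 10
Step 3: Water = 278.8 mm

278.8


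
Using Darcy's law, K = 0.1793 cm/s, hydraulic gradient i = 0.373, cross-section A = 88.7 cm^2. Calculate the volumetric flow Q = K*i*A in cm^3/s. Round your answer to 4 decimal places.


Step 1: Apply Darcy's law: Q = K * i * A
Step 2: Q = 0.1793 * 0.373 * 88.7
Step 3: Q = 5.9322 cm^3/s

5.9322


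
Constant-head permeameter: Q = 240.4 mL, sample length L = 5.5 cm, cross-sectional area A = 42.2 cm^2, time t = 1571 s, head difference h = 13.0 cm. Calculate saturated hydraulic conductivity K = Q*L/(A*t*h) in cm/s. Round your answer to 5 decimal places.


Step 1: K = Q * L / (A * t * h)
Step 2: Numerator = 240.4 * 5.5 = 1322.2
Step 3: Denominator = 42.2 * 1571 * 13.0 = 861850.6
Step 4: K = 1322.2 / 861850.6 = 0.00153 cm/s

0.00153


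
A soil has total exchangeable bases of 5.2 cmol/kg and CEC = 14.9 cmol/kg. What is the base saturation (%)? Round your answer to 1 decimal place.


Step 1: BS = 100 * (sum of bases) / CEC
Step 2: BS = 100 * 5.2 / 14.9
Step 3: BS = 34.9%

34.9


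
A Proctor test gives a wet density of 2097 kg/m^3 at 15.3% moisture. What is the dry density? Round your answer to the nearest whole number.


Step 1: Dry density = wet density / (1 + w/100)
Step 2: Dry density = 2097 / (1 + 15.3/100)
Step 3: Dry density = 2097 / 1.153
Step 4: Dry density = 1819 kg/m^3

1819


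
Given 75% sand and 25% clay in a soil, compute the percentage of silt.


Step 1: sand + silt + clay = 100%
Step 2: silt = 100 - sand - clay
Step 3: silt = 100 - 75 - 25
Step 4: silt = 0%

0


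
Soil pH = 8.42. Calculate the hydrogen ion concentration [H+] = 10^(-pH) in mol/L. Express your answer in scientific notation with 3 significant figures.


Step 1: [H+] = 10^(-pH)
Step 2: [H+] = 10^(-8.42)
Step 3: [H+] = 3.80e-09 mol/L

3.80e-09


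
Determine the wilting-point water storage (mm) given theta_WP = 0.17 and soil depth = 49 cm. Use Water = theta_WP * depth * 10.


Step 1: Water (mm) = theta_WP * depth * 10
Step 2: Water = 0.17 * 49 * 10
Step 3: Water = 83.3 mm

83.3


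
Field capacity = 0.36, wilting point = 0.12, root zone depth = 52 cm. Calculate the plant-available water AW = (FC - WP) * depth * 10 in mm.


Step 1: Available water = (FC - WP) * depth * 10
Step 2: AW = (0.36 - 0.12) * 52 * 10
Step 3: AW = 0.24 * 52 * 10
Step 4: AW = 124.8 mm

124.8


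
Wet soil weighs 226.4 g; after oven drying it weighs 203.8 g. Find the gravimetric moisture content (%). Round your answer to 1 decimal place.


Step 1: Water mass = wet - dry = 226.4 - 203.8 = 22.6 g
Step 2: w = 100 * water mass / dry mass
Step 3: w = 100 * 22.6 / 203.8 = 11.1%

11.1


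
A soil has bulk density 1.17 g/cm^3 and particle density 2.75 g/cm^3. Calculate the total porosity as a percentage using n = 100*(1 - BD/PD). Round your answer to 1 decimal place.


Step 1: Formula: n = 100 * (1 - BD / PD)
Step 2: n = 100 * (1 - 1.17 / 2.75)
Step 3: n = 100 * (1 - 0.42545)
Step 4: n = 57.5%

57.5


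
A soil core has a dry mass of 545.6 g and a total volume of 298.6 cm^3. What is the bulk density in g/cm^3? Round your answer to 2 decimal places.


Step 1: Identify the formula: BD = dry mass / volume
Step 2: Substitute values: BD = 545.6 / 298.6
Step 3: BD = 1.83 g/cm^3

1.83


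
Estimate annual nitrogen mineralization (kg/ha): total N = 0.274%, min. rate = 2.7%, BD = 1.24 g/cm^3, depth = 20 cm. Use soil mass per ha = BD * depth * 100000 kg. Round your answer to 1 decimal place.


Step 1: Soil mass per ha = BD * depth * 100000 = 1.24 * 20 * 100000 = 2480000 kg
Step 2: Total N pool = soil mass * N%/100 = 2480000 * 0.274/100 = 6795.2 kg/ha
Step 3: N mineralized = N pool * rate%/100 = 6795.2 * 2.7/100 = 183.5 kg/ha/yr

183.5


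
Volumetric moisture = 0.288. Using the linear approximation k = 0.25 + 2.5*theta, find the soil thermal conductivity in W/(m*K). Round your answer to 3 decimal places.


Step 1: k = 0.25 + 2.5 * theta
Step 2: k = 0.25 + 2.5 * 0.288
Step 3: k = 0.25 + 0.72
Step 4: k = 0.97 W/(m*K)

0.97


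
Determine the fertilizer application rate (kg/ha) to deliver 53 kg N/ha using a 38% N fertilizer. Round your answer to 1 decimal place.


Step 1: Fertilizer rate = target N / (N content / 100)
Step 2: Rate = 53 / (38 / 100)
Step 3: Rate = 53 / 0.38
Step 4: Rate = 139.5 kg/ha

139.5


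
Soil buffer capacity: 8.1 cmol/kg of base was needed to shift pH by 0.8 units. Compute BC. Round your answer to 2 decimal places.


Step 1: BC = change in base / change in pH
Step 2: BC = 8.1 / 0.8
Step 3: BC = 10.13 cmol/(kg*pH unit)

10.13


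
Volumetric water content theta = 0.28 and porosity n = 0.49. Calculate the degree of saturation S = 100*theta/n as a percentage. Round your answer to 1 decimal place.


Step 1: S = 100 * theta_v / n
Step 2: S = 100 * 0.28 / 0.49
Step 3: S = 57.1%

57.1


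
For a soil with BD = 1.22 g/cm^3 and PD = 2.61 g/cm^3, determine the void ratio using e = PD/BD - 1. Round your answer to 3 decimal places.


Step 1: e = PD / BD - 1
Step 2: e = 2.61 / 1.22 - 1
Step 3: e = 2.13934 - 1
Step 4: e = 1.139

1.139


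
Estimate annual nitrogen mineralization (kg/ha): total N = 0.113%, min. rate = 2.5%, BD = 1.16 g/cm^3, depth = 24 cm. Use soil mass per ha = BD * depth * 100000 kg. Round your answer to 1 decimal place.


Step 1: Soil mass per ha = BD * depth * 100000 = 1.16 * 24 * 100000 = 2784000 kg
Step 2: Total N pool = soil mass * N%/100 = 2784000 * 0.113/100 = 3145.92 kg/ha
Step 3: N mineralized = N pool * rate%/100 = 3145.92 * 2.5/100 = 78.6 kg/ha/yr

78.6


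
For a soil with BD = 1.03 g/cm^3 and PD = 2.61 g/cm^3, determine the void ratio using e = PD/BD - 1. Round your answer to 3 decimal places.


Step 1: e = PD / BD - 1
Step 2: e = 2.61 / 1.03 - 1
Step 3: e = 2.53398 - 1
Step 4: e = 1.534

1.534


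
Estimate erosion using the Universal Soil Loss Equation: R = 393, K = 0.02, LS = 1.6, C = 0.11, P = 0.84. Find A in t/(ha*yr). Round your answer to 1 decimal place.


Step 1: A = R * K * LS * C * P
Step 2: R * K = 393 * 0.02 = 7.86
Step 3: (R*K) * LS = 7.86 * 1.6 = 12.576
Step 4: * C * P = 12.576 * 0.11 * 0.84 = 1.2
Step 5: A = 1.2 t/(ha*yr)

1.2


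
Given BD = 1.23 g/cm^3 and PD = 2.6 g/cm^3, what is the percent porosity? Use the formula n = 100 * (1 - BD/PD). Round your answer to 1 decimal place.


Step 1: Formula: n = 100 * (1 - BD / PD)
Step 2: n = 100 * (1 - 1.23 / 2.6)
Step 3: n = 100 * (1 - 0.47308)
Step 4: n = 52.7%

52.7


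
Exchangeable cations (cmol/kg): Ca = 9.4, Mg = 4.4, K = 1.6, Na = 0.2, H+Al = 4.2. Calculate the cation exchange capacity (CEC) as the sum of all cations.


Step 1: CEC = Ca + Mg + K + Na + (H+Al)
Step 2: CEC = 9.4 + 4.4 + 1.6 + 0.2 + 4.2
Step 3: CEC = 19.8 cmol/kg

19.8


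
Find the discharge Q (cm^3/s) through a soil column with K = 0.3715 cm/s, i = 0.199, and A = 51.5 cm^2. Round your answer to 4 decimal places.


Step 1: Apply Darcy's law: Q = K * i * A
Step 2: Q = 0.3715 * 0.199 * 51.5
Step 3: Q = 3.8073 cm^3/s

3.8073


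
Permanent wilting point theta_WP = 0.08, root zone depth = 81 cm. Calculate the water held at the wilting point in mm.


Step 1: Water (mm) = theta_WP * depth * 10
Step 2: Water = 0.08 * 81 * 10
Step 3: Water = 64.8 mm

64.8


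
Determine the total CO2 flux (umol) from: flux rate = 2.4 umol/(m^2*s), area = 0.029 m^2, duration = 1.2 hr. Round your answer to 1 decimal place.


Step 1: Convert time to seconds: 1.2 hr * 3600 = 4320.0 s
Step 2: Total = flux * area * time_s
Step 3: Total = 2.4 * 0.029 * 4320.0
Step 4: Total = 300.7 umol

300.7


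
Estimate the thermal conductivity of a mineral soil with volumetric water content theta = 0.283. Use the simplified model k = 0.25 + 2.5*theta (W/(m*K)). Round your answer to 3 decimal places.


Step 1: k = 0.25 + 2.5 * theta
Step 2: k = 0.25 + 2.5 * 0.283
Step 3: k = 0.25 + 0.708
Step 4: k = 0.958 W/(m*K)

0.958


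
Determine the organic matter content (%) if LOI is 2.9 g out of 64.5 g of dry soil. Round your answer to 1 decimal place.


Step 1: OM% = 100 * LOI / sample mass
Step 2: OM = 100 * 2.9 / 64.5
Step 3: OM = 4.5%

4.5


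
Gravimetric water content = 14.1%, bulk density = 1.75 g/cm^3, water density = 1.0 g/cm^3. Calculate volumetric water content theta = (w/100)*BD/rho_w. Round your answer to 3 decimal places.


Step 1: theta = (w / 100) * BD / rho_w
Step 2: theta = (14.1 / 100) * 1.75 / 1.0
Step 3: theta = 0.141 * 1.75
Step 4: theta = 0.247

0.247


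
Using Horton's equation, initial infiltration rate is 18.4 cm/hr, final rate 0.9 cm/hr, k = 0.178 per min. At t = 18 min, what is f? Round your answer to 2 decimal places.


Step 1: f = fc + (f0 - fc) * exp(-k * t)
Step 2: exp(-0.178 * 18) = 0.040599
Step 3: f = 0.9 + (18.4 - 0.9) * 0.040599
Step 4: f = 0.9 + 17.5 * 0.040599
Step 5: f = 1.61 cm/hr

1.61


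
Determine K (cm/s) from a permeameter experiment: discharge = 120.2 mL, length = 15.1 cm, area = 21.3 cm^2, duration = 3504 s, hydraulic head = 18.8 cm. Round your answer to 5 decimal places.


Step 1: K = Q * L / (A * t * h)
Step 2: Numerator = 120.2 * 15.1 = 1815.02
Step 3: Denominator = 21.3 * 3504 * 18.8 = 1403141.76
Step 4: K = 1815.02 / 1403141.76 = 0.00129 cm/s

0.00129


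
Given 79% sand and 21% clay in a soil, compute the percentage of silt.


Step 1: sand + silt + clay = 100%
Step 2: silt = 100 - sand - clay
Step 3: silt = 100 - 79 - 21
Step 4: silt = 0%

0


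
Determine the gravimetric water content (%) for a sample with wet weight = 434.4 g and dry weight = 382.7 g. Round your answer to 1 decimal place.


Step 1: Water mass = wet - dry = 434.4 - 382.7 = 51.7 g
Step 2: w = 100 * water mass / dry mass
Step 3: w = 100 * 51.7 / 382.7 = 13.5%

13.5


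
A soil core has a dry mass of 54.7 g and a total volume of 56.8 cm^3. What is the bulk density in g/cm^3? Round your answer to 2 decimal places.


Step 1: Identify the formula: BD = dry mass / volume
Step 2: Substitute values: BD = 54.7 / 56.8
Step 3: BD = 0.96 g/cm^3

0.96


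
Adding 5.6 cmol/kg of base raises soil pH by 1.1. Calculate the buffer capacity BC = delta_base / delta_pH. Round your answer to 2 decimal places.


Step 1: BC = change in base / change in pH
Step 2: BC = 5.6 / 1.1
Step 3: BC = 5.09 cmol/(kg*pH unit)

5.09


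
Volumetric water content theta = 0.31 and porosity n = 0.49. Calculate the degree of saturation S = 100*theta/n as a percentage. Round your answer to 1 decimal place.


Step 1: S = 100 * theta_v / n
Step 2: S = 100 * 0.31 / 0.49
Step 3: S = 63.3%

63.3


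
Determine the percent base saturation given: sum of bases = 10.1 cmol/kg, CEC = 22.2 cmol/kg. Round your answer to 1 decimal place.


Step 1: BS = 100 * (sum of bases) / CEC
Step 2: BS = 100 * 10.1 / 22.2
Step 3: BS = 45.5%

45.5


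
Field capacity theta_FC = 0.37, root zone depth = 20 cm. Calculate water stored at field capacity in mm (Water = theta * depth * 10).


Step 1: Water (mm) = theta_FC * depth (cm) * 10
Step 2: Water = 0.37 * 20 * 10
Step 3: Water = 74.0 mm

74.0


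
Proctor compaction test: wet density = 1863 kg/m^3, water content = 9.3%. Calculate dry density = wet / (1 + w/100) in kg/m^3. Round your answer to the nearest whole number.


Step 1: Dry density = wet density / (1 + w/100)
Step 2: Dry density = 1863 / (1 + 9.3/100)
Step 3: Dry density = 1863 / 1.093
Step 4: Dry density = 1704 kg/m^3

1704


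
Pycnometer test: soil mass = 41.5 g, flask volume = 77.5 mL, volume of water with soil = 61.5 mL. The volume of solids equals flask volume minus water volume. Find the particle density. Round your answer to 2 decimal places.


Step 1: Volume of solids = flask volume - water volume with soil
Step 2: V_solids = 77.5 - 61.5 = 16.0 mL
Step 3: Particle density = mass / V_solids = 41.5 / 16.0 = 2.59 g/cm^3

2.59


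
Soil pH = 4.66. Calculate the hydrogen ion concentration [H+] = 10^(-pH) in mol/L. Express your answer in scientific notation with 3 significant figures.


Step 1: [H+] = 10^(-pH)
Step 2: [H+] = 10^(-4.66)
Step 3: [H+] = 2.19e-05 mol/L

2.19e-05


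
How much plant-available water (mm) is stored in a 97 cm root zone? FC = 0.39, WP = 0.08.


Step 1: Available water = (FC - WP) * depth * 10
Step 2: AW = (0.39 - 0.08) * 97 * 10
Step 3: AW = 0.31 * 97 * 10
Step 4: AW = 300.7 mm

300.7


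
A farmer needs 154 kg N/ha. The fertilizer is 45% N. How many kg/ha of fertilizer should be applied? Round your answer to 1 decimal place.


Step 1: Fertilizer rate = target N / (N content / 100)
Step 2: Rate = 154 / (45 / 100)
Step 3: Rate = 154 / 0.45
Step 4: Rate = 342.2 kg/ha

342.2


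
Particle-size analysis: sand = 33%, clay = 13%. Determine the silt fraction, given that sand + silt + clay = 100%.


Step 1: sand + silt + clay = 100%
Step 2: silt = 100 - sand - clay
Step 3: silt = 100 - 33 - 13
Step 4: silt = 54%

54


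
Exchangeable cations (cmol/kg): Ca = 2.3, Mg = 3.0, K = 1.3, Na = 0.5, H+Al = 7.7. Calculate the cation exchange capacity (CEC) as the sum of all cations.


Step 1: CEC = Ca + Mg + K + Na + (H+Al)
Step 2: CEC = 2.3 + 3.0 + 1.3 + 0.5 + 7.7
Step 3: CEC = 14.8 cmol/kg

14.8


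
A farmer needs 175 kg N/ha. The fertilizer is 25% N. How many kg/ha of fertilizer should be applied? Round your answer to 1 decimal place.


Step 1: Fertilizer rate = target N / (N content / 100)
Step 2: Rate = 175 / (25 / 100)
Step 3: Rate = 175 / 0.25
Step 4: Rate = 700.0 kg/ha

700.0


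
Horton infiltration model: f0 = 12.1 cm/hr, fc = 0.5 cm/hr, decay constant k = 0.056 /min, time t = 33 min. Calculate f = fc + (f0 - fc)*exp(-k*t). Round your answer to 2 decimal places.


Step 1: f = fc + (f0 - fc) * exp(-k * t)
Step 2: exp(-0.056 * 33) = 0.157552
Step 3: f = 0.5 + (12.1 - 0.5) * 0.157552
Step 4: f = 0.5 + 11.6 * 0.157552
Step 5: f = 2.33 cm/hr

2.33


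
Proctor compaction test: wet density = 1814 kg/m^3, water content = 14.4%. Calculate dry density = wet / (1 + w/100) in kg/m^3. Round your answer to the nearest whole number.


Step 1: Dry density = wet density / (1 + w/100)
Step 2: Dry density = 1814 / (1 + 14.4/100)
Step 3: Dry density = 1814 / 1.144
Step 4: Dry density = 1586 kg/m^3

1586


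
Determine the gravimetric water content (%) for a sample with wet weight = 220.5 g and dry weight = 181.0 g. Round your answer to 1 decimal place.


Step 1: Water mass = wet - dry = 220.5 - 181.0 = 39.5 g
Step 2: w = 100 * water mass / dry mass
Step 3: w = 100 * 39.5 / 181.0 = 21.8%

21.8


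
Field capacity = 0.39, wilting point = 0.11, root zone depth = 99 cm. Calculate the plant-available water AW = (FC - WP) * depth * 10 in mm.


Step 1: Available water = (FC - WP) * depth * 10
Step 2: AW = (0.39 - 0.11) * 99 * 10
Step 3: AW = 0.28 * 99 * 10
Step 4: AW = 277.2 mm

277.2


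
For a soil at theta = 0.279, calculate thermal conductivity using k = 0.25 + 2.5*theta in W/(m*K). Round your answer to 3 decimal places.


Step 1: k = 0.25 + 2.5 * theta
Step 2: k = 0.25 + 2.5 * 0.279
Step 3: k = 0.25 + 0.698
Step 4: k = 0.948 W/(m*K)

0.948


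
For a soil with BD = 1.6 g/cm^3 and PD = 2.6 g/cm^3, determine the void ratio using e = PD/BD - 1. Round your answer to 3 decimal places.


Step 1: e = PD / BD - 1
Step 2: e = 2.6 / 1.6 - 1
Step 3: e = 1.625 - 1
Step 4: e = 0.625

0.625


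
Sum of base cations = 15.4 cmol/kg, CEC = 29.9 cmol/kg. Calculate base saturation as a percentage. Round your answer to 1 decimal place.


Step 1: BS = 100 * (sum of bases) / CEC
Step 2: BS = 100 * 15.4 / 29.9
Step 3: BS = 51.5%

51.5


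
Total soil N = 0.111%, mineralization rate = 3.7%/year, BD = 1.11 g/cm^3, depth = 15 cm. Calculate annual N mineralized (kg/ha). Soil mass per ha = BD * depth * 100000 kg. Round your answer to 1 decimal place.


Step 1: Soil mass per ha = BD * depth * 100000 = 1.11 * 15 * 100000 = 1665000 kg
Step 2: Total N pool = soil mass * N%/100 = 1665000 * 0.111/100 = 1848.15 kg/ha
Step 3: N mineralized = N pool * rate%/100 = 1848.15 * 3.7/100 = 68.4 kg/ha/yr

68.4


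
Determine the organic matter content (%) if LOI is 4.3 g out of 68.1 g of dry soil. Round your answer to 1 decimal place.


Step 1: OM% = 100 * LOI / sample mass
Step 2: OM = 100 * 4.3 / 68.1
Step 3: OM = 6.3%

6.3


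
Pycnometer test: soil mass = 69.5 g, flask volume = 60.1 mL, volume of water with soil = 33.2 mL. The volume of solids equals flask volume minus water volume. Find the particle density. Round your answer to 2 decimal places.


Step 1: Volume of solids = flask volume - water volume with soil
Step 2: V_solids = 60.1 - 33.2 = 26.9 mL
Step 3: Particle density = mass / V_solids = 69.5 / 26.9 = 2.58 g/cm^3

2.58


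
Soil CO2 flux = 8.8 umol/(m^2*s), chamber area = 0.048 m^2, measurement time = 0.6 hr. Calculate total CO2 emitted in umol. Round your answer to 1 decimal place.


Step 1: Convert time to seconds: 0.6 hr * 3600 = 2160.0 s
Step 2: Total = flux * area * time_s
Step 3: Total = 8.8 * 0.048 * 2160.0
Step 4: Total = 912.4 umol

912.4


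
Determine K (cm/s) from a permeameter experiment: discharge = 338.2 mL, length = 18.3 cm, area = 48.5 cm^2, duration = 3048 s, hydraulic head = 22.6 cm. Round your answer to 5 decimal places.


Step 1: K = Q * L / (A * t * h)
Step 2: Numerator = 338.2 * 18.3 = 6189.06
Step 3: Denominator = 48.5 * 3048 * 22.6 = 3340912.8
Step 4: K = 6189.06 / 3340912.8 = 0.00185 cm/s

0.00185


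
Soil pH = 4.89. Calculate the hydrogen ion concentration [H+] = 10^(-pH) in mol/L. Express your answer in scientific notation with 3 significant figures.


Step 1: [H+] = 10^(-pH)
Step 2: [H+] = 10^(-4.89)
Step 3: [H+] = 1.29e-05 mol/L

1.29e-05


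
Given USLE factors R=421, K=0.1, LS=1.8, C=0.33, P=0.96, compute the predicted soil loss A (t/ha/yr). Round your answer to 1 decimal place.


Step 1: A = R * K * LS * C * P
Step 2: R * K = 421 * 0.1 = 42.1
Step 3: (R*K) * LS = 42.1 * 1.8 = 75.78
Step 4: * C * P = 75.78 * 0.33 * 0.96 = 24.0
Step 5: A = 24.0 t/(ha*yr)

24.0


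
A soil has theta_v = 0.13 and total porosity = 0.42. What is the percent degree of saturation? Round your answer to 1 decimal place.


Step 1: S = 100 * theta_v / n
Step 2: S = 100 * 0.13 / 0.42
Step 3: S = 31.0%

31.0


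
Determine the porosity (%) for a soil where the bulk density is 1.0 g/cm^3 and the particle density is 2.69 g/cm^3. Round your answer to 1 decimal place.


Step 1: Formula: n = 100 * (1 - BD / PD)
Step 2: n = 100 * (1 - 1.0 / 2.69)
Step 3: n = 100 * (1 - 0.37175)
Step 4: n = 62.8%

62.8


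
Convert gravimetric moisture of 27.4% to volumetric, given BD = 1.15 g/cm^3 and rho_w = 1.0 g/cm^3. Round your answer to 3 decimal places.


Step 1: theta = (w / 100) * BD / rho_w
Step 2: theta = (27.4 / 100) * 1.15 / 1.0
Step 3: theta = 0.274 * 1.15
Step 4: theta = 0.315

0.315


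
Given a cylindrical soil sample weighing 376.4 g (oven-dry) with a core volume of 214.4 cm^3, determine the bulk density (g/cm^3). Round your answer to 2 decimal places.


Step 1: Identify the formula: BD = dry mass / volume
Step 2: Substitute values: BD = 376.4 / 214.4
Step 3: BD = 1.76 g/cm^3

1.76


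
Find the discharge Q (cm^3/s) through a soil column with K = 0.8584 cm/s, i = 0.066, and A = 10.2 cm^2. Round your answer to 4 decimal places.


Step 1: Apply Darcy's law: Q = K * i * A
Step 2: Q = 0.8584 * 0.066 * 10.2
Step 3: Q = 0.5779 cm^3/s

0.5779


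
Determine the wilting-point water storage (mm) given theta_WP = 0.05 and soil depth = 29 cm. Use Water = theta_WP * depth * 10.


Step 1: Water (mm) = theta_WP * depth * 10
Step 2: Water = 0.05 * 29 * 10
Step 3: Water = 14.5 mm

14.5


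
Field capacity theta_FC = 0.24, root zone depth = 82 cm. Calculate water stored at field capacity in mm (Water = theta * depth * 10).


Step 1: Water (mm) = theta_FC * depth (cm) * 10
Step 2: Water = 0.24 * 82 * 10
Step 3: Water = 196.8 mm

196.8


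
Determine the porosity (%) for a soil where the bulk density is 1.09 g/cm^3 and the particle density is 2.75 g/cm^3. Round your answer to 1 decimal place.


Step 1: Formula: n = 100 * (1 - BD / PD)
Step 2: n = 100 * (1 - 1.09 / 2.75)
Step 3: n = 100 * (1 - 0.39636)
Step 4: n = 60.4%

60.4


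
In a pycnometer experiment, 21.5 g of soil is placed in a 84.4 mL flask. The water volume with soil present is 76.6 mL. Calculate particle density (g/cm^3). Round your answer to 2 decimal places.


Step 1: Volume of solids = flask volume - water volume with soil
Step 2: V_solids = 84.4 - 76.6 = 7.8 mL
Step 3: Particle density = mass / V_solids = 21.5 / 7.8 = 2.76 g/cm^3

2.76
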